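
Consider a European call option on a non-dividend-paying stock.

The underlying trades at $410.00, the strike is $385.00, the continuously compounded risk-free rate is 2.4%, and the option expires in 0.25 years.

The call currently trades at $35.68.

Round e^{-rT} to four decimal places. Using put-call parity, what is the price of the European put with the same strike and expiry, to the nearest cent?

exp(−rT) = exp(−0.024·0.25) = 0.9940
Put-call parity: C − P = S − K·e^(−rT) = 410 − 385·0.9940 = 410 − 382.6900 = 27.3100
P = C − (C − P) = 35.68 − (27.3100) = 8.3700

$8.37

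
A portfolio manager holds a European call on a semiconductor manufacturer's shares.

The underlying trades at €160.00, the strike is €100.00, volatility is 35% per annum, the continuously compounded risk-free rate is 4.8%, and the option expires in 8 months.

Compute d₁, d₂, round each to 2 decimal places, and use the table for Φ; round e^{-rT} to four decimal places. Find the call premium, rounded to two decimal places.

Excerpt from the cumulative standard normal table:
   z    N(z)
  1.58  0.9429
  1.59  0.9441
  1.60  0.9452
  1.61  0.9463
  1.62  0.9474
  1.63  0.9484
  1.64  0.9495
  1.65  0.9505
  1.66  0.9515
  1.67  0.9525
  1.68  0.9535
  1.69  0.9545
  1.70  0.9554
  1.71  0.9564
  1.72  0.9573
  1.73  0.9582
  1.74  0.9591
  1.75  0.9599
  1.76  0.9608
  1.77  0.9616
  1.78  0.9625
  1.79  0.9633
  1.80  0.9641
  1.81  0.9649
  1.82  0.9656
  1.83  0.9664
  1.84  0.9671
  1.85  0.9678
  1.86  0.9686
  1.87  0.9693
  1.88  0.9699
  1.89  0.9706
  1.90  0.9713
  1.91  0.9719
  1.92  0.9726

€63.76

σ√T = 0.35 × 0.8165 = 0.2858
d₁ = [ln(160/100) + (0.048 + 0.35²/2)·0.6667] / 0.2858 = [0.4700 + 0.0728] / 0.2858 = 1.8995 → 1.90
d₂ = d₁ − σ√T = 1.8995 − 0.2858 = 1.6138 → 1.61
exp(−rT) = exp(−0.048·0.6667) = 0.9685
N(d₁) = N(1.90) = 0.9713;  N(d₂) = N(1.61) = 0.9463
C = 160·0.9713 − 100·0.9685·0.9463 = 155.4080 − 91.6492 = 63.7588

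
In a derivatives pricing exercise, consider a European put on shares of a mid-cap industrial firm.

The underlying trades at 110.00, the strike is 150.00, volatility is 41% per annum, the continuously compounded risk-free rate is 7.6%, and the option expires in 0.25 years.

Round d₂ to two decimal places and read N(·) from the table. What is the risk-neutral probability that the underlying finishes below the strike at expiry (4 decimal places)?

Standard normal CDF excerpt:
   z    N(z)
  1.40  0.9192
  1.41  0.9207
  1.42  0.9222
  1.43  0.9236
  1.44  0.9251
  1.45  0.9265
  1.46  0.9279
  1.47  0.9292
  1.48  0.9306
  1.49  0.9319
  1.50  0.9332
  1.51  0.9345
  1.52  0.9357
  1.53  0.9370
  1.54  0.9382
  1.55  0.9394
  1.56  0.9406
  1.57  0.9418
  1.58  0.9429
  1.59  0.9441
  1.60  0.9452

T = 0.25;  σ√T = 0.2050
d₁ = [ln(110/150) + (0.076 + ½·0.41²)·0.25] / (σ√T) = (-0.3102 + 0.0400) / 0.2050 = -1.3178 → -1.32
d₂ = -1.3178 − 0.2050 = -1.5228 → -1.52
Risk-neutral Pr[S_T < K] = N(−d₂) = N(1.52) = 0.9357

0.9357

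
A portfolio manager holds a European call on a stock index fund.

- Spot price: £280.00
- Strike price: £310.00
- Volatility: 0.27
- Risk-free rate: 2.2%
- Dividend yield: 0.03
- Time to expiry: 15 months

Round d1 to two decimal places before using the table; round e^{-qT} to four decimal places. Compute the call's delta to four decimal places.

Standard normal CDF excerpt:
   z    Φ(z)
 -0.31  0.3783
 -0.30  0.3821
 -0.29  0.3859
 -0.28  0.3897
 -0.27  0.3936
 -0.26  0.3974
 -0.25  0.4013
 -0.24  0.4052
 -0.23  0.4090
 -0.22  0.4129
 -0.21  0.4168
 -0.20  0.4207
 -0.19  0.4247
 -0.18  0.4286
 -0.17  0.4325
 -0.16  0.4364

σ√T = 0.27 × 1.1180 = 0.3019
d₁ = [ln(280/310) + (0.022 − 0.03 + 0.27²/2)·1.25] / 0.3019 = [-0.1018 + 0.0356] / 0.3019 = -0.2194 → -0.22
N(d₁) = N(-0.22) = 0.4129
Δ_call = exp(−qT)·N(d₁) = 0.9632·0.4129 = 0.3977

0.3977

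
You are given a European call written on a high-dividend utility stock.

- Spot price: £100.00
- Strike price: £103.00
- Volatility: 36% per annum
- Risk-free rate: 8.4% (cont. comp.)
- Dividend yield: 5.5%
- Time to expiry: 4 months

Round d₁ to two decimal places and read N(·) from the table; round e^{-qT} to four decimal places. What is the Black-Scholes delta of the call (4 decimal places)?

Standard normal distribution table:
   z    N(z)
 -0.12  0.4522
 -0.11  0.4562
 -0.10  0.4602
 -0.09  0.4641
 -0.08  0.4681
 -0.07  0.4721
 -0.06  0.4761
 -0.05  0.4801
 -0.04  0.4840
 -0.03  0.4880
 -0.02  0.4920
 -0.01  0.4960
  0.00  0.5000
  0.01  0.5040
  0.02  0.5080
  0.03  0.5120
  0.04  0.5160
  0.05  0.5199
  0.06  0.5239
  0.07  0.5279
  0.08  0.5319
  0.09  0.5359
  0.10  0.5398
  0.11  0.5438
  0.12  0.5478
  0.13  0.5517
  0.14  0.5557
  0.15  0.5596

0.4948

T = 0.3333;  σ√T = 0.2078
ln(S/K) + (r − q + σ²/2)T = ln(100/103) + (0.084 − 0.055 + 0.36²/2)·0.3333 = -0.0296 + 0.0313 = 0.0017
d₁ = 0.0017 / 0.2078 = 0.0082 which rounds to 0.01
N(d₁) = N(0.01) = 0.5040
Δ_call = e^(−qT)·N(d₁) = 0.9818·0.5040 = 0.4948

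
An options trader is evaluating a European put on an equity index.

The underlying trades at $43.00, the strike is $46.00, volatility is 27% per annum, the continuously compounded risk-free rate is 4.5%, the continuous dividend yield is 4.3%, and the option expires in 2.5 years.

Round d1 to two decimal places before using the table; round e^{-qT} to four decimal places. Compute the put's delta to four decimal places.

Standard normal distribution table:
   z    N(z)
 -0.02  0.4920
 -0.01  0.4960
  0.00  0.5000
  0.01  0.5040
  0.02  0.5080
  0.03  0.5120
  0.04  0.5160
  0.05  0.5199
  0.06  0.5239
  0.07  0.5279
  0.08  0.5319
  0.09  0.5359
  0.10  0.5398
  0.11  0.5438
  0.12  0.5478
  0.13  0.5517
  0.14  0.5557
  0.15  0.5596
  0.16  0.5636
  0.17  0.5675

σ√T = 0.27 × 1.5811 = 0.4269
ln(S/K) + (r − q + σ²/2)T = ln(43/46) + (0.045 − 0.043 + 0.27²/2)·2.5 = -0.0674 + 0.0961 = 0.0287
d₁ = 0.0287 / 0.4269 = 0.0672 ≈ 0.07
N(d₁) = N(0.07) = 0.5279
Δ_put = e^(−qT)·(N(d₁) − 1) = 0.8981·(0.5279 − 1) = -0.4240

-0.4240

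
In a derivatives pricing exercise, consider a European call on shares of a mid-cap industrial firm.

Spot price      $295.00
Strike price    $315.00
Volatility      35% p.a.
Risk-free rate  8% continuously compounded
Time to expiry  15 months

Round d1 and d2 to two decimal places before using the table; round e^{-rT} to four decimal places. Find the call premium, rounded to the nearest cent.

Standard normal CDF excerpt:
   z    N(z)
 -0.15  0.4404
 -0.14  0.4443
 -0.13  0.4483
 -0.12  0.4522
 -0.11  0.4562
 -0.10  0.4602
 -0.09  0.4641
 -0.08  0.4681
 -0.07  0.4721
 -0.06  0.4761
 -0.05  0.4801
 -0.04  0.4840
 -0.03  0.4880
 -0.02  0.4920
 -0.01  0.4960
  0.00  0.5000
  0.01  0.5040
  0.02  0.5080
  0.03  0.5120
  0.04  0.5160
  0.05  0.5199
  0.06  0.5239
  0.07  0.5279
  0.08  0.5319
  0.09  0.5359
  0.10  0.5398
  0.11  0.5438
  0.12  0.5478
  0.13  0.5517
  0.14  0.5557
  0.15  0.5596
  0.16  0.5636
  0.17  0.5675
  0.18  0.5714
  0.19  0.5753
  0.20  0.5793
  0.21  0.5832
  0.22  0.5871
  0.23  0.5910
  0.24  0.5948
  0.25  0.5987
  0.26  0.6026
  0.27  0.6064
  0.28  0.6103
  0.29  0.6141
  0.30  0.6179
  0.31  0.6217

σ√T = 0.35 × 1.1180 = 0.3913
d₁ = [ln(295/315) + (0.08 + ½·0.35²)·1.25] / (σ√T) = (-0.0656 + 0.1766) / 0.3913 = 0.2836 which rounds to 0.28
d₂ = 0.2836 − 0.3913 = -0.1077 which rounds to -0.11
e^(−rT) = e^(−0.08·1.25) = 0.9048
C = 295·N(0.28) − 315·0.9048·N(-0.11) = 295·0.6103 − 315·0.9048·0.4562 = 180.0385 − 130.0225 = 50.0160

$50.02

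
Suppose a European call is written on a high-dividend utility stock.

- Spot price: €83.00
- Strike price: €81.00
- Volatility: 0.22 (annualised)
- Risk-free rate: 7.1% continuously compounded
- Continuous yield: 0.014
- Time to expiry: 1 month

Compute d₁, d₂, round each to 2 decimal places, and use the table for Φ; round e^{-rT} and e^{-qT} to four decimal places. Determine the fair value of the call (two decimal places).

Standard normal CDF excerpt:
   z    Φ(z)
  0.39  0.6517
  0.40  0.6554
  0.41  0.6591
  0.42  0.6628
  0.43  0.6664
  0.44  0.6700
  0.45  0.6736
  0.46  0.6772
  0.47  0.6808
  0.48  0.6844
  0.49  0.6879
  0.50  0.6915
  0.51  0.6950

€3.37

σ√T = 0.22 × 0.2887 = 0.0635
d₁ = [ln(83/81) + (0.071 − 0.014 + 0.22²/2)·0.08333] / 0.0635 = [0.0244 + 0.0068] / 0.0635 = 0.4906 → 0.49
d₂ = d₁ − σ√T = 0.4906 − 0.0635 = 0.4271 → 0.43
e^(−qT) = e^(−0.014·0.08333) = 0.9988;  e^(−rT) = e^(−0.071·0.08333) = 0.9941
C = 83·0.9988·N(0.49) − 81·0.9941·N(0.43) = 83·0.9988·0.6879 − 81·0.9941·0.6664 = 57.0272 − 53.6599 = 3.3673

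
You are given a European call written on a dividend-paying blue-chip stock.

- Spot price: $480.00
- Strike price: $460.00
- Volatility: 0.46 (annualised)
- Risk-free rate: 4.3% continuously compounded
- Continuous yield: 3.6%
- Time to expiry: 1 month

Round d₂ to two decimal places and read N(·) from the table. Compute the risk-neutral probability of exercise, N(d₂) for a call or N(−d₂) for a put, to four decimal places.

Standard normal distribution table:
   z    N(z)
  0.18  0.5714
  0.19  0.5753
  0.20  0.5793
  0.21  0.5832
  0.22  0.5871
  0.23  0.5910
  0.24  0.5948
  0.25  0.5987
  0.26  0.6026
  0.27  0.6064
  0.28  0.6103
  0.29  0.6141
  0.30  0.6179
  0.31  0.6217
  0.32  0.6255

0.6026

T = 0.08333;  σ√T = 0.1328
ln(S/K) + (r − q + σ²/2)T = ln(480/460) + (0.043 − 0.036 + 0.46²/2)·0.08333 = 0.0426 + 0.0094 = 0.0520
d₁ = 0.0520 / 0.1328 = 0.3913 which rounds to 0.39
d₂ = d₁ − σ√T = 0.3913 − 0.1328 = 0.2585 which rounds to 0.26
Pr(exercise) under Q = N(d₂) = 0.6026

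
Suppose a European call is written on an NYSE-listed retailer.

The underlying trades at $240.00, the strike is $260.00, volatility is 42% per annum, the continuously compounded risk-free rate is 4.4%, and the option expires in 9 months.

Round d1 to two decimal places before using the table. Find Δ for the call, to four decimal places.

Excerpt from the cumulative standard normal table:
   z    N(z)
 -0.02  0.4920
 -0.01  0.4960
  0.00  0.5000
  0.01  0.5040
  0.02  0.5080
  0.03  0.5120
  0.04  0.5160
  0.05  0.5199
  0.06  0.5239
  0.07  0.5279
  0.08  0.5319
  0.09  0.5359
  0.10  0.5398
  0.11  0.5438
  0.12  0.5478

σ√T = 0.42·√0.75 = 0.3637
d₁ = [ln(240/260) + (0.044 + ½·0.42²)·0.75] / (σ√T) = (-0.0800 + 0.0991) / 0.3637 = 0.0525 → 0.05
N(d₁) = N(0.05) = 0.5199
Δ_call = N(d₁) = 0.5199

0.5199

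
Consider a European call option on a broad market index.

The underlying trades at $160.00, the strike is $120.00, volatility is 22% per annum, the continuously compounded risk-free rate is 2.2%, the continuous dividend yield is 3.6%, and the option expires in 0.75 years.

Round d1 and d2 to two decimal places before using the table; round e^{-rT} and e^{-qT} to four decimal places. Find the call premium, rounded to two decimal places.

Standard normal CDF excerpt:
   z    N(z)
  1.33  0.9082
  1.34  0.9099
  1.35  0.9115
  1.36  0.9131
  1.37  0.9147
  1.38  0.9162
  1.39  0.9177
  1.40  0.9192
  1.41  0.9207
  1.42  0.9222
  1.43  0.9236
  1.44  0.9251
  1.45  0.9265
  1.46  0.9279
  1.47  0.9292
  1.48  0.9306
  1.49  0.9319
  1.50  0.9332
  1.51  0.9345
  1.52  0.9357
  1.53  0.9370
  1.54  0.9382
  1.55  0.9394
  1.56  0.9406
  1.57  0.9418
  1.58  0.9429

$38.53

σ√T = 0.22 × 0.8660 = 0.1905
ln(S/K) + (r − q + σ²/2)T = ln(160/120) + (0.022 − 0.036 + 0.22²/2)·0.75 = 0.2877 + 0.0077 = 0.2953
d₁ = 0.2953 / 0.1905 = 1.5501 ⇒ 1.55
d₂ = d₁ − σ√T = 1.5501 − 0.1905 = 1.3596 ⇒ 1.36
exp(−qT) = exp(−0.036·0.75) = 0.9734;  exp(−rT) = exp(−0.022·0.75) = 0.9836
N(d₁) = N(1.55) = 0.9394;  N(d₂) = N(1.36) = 0.9131
C = 160·0.9734·0.9394 − 120·0.9836·0.9131 = 146.3059 − 107.7750 = 38.5309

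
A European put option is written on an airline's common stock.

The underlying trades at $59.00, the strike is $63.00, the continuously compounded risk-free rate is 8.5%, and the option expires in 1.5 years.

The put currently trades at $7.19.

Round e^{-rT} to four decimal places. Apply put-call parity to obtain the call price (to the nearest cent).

$10.73

exp(−rT) = exp(−0.085·1.5) = 0.8803
Put-call parity: C − P = S − K·e^(−rT) = 59 − 63·0.8803 = 59 − 55.4589 = 3.5411
C = P + (C − P) = 7.19 + (3.5411) = 10.7311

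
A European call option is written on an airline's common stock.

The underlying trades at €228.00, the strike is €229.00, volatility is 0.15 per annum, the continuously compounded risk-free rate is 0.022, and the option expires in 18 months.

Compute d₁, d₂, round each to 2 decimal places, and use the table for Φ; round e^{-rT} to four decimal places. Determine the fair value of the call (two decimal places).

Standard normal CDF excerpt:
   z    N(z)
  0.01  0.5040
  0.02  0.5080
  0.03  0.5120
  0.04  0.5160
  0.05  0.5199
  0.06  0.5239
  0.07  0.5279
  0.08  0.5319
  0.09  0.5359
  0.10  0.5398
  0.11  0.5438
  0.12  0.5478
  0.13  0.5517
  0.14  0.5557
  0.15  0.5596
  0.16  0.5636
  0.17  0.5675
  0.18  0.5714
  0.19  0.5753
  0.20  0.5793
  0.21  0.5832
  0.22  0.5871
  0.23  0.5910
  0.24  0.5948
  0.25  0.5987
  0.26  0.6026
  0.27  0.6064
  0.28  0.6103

€20.43

σ√T = 0.15 × 1.2247 = 0.1837
d₁ = [ln(228/229) + (0.022 + 0.15²/2)·1.5] / 0.1837 = [-0.0044 + 0.0499] / 0.1837 = 0.2477 ⇒ 0.25
d₂ = d₁ − σ√T = 0.2477 − 0.1837 = 0.0640 ⇒ 0.06
e^(−rT) = e^(−0.022·1.5) = 0.9675
C = 228·N(0.25) − 229·0.9675·N(0.06) = 228·0.5987 − 229·0.9675·0.5239 = 136.5036 − 116.0740 = 20.4296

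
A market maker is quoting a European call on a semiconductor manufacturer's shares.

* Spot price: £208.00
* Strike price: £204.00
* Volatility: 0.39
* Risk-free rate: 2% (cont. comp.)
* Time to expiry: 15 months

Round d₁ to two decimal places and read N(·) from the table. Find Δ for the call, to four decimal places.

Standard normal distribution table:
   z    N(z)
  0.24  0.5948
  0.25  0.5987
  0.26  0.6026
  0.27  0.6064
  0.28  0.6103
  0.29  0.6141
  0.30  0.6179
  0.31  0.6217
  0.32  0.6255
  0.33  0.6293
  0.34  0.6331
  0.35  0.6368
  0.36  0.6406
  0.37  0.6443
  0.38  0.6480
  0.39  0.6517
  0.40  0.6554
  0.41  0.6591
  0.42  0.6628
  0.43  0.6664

0.6255

σ√T = 0.39 × 1.1180 = 0.4360
d₁ = [ln(208/204) + (0.02 + 0.39²/2)·1.25] / 0.4360 = [0.0194 + 0.1201] / 0.4360 = 0.3199 ≈ 0.32
N(d₁) = N(0.32) = 0.6255
Δ_call = N(d₁) = 0.6255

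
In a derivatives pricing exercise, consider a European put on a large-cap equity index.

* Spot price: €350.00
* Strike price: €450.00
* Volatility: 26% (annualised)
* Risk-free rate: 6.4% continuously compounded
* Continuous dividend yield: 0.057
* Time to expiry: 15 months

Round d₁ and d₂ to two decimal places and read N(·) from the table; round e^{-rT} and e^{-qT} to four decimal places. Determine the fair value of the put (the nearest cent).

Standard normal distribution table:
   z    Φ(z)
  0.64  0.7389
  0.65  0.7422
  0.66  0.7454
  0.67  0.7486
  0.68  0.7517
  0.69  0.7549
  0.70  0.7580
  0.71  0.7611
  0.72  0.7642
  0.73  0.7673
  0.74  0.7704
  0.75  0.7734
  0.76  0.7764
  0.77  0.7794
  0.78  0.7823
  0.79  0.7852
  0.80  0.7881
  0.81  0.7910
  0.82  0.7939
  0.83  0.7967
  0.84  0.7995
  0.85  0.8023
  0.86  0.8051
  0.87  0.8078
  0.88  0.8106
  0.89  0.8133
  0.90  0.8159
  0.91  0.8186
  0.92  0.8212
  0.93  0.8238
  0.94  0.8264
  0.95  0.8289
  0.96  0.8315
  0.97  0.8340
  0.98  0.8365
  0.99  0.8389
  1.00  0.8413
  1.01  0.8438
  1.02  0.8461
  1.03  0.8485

σ√T = 0.26 × 1.1180 = 0.2907
d₁ = [ln(350/450) + (0.064 − 0.057 + 0.26²/2)·1.25] / 0.2907 = [-0.2513 + 0.0510] / 0.2907 = -0.6891 → -0.69
d₂ = d₁ − σ√T = -0.6891 − 0.2907 = -0.9798 → -0.98
e^(−qT) = e^(−0.057·1.25) = 0.9312;  e^(−rT) = e^(−0.064·1.25) = 0.9231
N(−d₂) = N(0.98) = 0.8365;  N(−d₁) = N(0.69) = 0.7549
P = 450·0.9231·0.8365 − 350·0.9312·0.7549 = 347.4779 − 246.0370 = 101.4409

€101.44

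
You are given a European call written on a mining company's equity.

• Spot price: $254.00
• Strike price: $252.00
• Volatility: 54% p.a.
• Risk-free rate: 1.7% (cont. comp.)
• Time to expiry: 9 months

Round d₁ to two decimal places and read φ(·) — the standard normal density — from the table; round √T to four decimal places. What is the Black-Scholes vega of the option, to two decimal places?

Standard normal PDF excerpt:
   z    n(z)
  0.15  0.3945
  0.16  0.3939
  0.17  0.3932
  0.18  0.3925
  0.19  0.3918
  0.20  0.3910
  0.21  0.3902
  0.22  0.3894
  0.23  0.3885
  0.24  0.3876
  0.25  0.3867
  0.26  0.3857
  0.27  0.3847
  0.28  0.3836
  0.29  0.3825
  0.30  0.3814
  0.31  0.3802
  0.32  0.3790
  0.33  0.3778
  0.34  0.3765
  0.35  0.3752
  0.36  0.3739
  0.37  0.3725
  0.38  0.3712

84.38

T = 0.75;  σ√T = 0.4677
d₁ = [ln(254/252) + (0.017 + ½·0.54²)·0.75] / (σ√T) = (0.0079 + 0.1221) / 0.4677 = 0.2780 → 0.28
√T = √0.75 = 0.8660
φ(d₁) = φ(0.28) = 0.3836
vega = S·φ(d₁)·√T = 254·0.3836·0.8660 = 84.3782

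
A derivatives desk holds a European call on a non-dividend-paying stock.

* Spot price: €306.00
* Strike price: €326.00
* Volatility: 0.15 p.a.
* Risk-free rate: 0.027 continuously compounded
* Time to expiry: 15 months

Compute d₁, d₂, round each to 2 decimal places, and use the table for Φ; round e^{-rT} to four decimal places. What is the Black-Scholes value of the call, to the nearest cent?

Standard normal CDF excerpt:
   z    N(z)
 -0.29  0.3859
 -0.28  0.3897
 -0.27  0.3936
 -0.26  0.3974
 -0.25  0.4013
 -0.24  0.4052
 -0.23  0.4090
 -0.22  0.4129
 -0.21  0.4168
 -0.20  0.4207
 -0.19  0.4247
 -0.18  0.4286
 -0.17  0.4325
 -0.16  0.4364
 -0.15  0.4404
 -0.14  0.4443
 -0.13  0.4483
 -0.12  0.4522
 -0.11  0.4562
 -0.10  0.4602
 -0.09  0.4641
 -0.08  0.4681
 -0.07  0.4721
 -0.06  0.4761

€16.76

σ√T = 0.15 × 1.1180 = 0.1677
ln(S/K) + (r + σ²/2)T = ln(306/326) + (0.027 + 0.15²/2)·1.25 = -0.0633 + 0.0478 = -0.0155
d₁ = -0.0155 / 0.1677 = -0.0924 which rounds to -0.09
d₂ = d₁ − σ√T = -0.0924 − 0.1677 = -0.2601 which rounds to -0.26
exp(−rT) = exp(−0.027·1.25) = 0.9668
N(d₁) = N(-0.09) = 0.4641;  N(d₂) = N(-0.26) = 0.3974
C = 306·0.4641 − 326·0.9668·0.3974 = 142.0146 − 125.2513 = 16.7633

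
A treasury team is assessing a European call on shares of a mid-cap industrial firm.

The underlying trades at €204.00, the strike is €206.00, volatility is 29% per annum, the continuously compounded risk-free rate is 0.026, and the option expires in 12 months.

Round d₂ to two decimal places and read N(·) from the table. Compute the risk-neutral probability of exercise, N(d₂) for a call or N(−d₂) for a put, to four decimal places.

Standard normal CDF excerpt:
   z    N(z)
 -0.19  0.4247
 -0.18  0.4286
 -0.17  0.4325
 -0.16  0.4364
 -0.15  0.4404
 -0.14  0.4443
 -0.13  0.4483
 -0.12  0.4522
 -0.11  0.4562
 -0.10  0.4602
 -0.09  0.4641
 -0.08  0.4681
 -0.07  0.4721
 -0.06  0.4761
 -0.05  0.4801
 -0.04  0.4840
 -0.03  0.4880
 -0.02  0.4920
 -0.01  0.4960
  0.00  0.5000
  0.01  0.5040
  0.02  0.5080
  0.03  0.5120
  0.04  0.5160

0.4641

σ√T = 0.29 × 1.0000 = 0.2900
d₁ = [ln(204/206) + (0.026 + ½·0.29²)·1] / (σ√T) = (-0.0098 + 0.0680) / 0.2900 = 0.2010 ⇒ 0.20
d₂ = 0.2010 − 0.2900 = -0.0890 ⇒ -0.09
Risk-neutral Pr[S_T > K] = N(d₂) = N(-0.09) = 0.4641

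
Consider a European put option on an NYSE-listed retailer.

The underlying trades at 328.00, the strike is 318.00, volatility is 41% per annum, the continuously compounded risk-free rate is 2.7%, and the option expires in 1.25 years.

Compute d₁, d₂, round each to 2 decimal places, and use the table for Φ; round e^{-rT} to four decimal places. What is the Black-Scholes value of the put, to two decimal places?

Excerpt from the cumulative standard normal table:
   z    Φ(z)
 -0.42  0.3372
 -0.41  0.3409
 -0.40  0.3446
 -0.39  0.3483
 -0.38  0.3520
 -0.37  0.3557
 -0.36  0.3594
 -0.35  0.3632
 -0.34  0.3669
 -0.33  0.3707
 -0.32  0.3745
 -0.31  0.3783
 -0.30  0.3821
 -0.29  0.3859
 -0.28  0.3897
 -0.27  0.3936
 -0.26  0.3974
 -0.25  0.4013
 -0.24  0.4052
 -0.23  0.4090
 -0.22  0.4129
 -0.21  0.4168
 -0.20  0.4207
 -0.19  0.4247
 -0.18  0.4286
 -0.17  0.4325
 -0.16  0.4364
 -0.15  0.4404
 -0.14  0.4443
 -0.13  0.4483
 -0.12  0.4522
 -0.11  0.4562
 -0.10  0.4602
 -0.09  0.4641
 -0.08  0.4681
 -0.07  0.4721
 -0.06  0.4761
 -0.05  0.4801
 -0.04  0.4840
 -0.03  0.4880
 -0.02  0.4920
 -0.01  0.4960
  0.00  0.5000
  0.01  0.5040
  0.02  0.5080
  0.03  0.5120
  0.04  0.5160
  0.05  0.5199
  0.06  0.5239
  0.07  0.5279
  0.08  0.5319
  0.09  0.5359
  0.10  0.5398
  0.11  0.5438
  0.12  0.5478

48.09

σ√T = 0.41 × 1.1180 = 0.4584
ln(S/K) + (r + σ²/2)T = ln(328/318) + (0.027 + 0.41²/2)·1.25 = 0.0310 + 0.1388 = 0.1698
d₁ = 0.1698 / 0.4584 = 0.3704 which rounds to 0.37
d₂ = d₁ − σ√T = 0.3704 − 0.4584 = -0.0880 which rounds to -0.09
e^(−rT) = e^(−0.027·1.25) = 0.9668
P = 318·0.9668·N(0.09) − 328·N(-0.37) = 318·0.9668·0.5359 − 328·0.3557 = 164.7584 − 116.6696 = 48.0888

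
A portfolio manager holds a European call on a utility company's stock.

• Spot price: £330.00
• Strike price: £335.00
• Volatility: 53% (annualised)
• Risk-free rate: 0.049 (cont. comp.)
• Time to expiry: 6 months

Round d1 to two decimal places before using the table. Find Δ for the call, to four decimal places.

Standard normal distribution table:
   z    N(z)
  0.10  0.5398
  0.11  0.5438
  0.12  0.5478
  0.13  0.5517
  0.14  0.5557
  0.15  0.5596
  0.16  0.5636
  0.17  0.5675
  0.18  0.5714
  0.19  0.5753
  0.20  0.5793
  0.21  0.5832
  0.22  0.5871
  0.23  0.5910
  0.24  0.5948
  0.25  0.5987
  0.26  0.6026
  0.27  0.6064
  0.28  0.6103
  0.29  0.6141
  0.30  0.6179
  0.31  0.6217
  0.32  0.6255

0.5832

σ√T = 0.53 × 0.7071 = 0.3748
d₁ = [ln(330/335) + (0.049 + 0.53²/2)·0.5] / 0.3748 = [-0.0150 + 0.0947] / 0.3748 = 0.2126 ⇒ 0.21
N(d₁) = N(0.21) = 0.5832
Δ_call = N(d₁) = 0.5832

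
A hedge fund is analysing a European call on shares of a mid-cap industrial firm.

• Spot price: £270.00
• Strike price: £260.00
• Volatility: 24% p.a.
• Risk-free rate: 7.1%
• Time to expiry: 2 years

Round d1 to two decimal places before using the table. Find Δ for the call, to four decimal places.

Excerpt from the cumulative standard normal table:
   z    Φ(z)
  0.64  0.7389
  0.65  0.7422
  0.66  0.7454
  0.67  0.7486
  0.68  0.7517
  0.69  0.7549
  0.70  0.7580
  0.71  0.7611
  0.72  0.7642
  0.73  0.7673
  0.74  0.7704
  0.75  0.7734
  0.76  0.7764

σ√T = 0.24 × 1.4142 = 0.3394
d₁ = [ln(270/260) + (0.071 + 0.24²/2)·2] / 0.3394 = [0.0377 + 0.1996] / 0.3394 = 0.6993 → 0.70
N(d₁) = N(0.70) = 0.7580
Δ_call = N(d₁) = 0.7580

0.7580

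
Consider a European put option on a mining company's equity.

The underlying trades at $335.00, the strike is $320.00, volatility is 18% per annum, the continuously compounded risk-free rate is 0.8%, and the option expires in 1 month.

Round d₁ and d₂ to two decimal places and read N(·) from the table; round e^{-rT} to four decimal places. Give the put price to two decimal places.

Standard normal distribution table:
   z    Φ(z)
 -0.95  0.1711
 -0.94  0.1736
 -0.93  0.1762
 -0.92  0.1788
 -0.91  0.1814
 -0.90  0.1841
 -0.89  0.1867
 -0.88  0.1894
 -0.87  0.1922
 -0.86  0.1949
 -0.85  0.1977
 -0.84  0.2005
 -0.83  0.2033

$1.56

T = 0.08333;  σ√T = 0.0520
d₁ = [ln(335/320) + (0.008 + ½·0.18²)·0.08333] / (σ√T) = (0.0458 + 0.0020) / 0.0520 = 0.9204 → 0.92
d₂ = 0.9204 − 0.0520 = 0.8685 → 0.87
exp(−rT) = exp(−0.008·0.08333) = 0.9993
N(−d₂) = N(-0.87) = 0.1922;  N(−d₁) = N(-0.92) = 0.1788
P = 320·0.9993·0.1922 − 335·0.1788 = 61.4609 − 59.8980 = 1.5629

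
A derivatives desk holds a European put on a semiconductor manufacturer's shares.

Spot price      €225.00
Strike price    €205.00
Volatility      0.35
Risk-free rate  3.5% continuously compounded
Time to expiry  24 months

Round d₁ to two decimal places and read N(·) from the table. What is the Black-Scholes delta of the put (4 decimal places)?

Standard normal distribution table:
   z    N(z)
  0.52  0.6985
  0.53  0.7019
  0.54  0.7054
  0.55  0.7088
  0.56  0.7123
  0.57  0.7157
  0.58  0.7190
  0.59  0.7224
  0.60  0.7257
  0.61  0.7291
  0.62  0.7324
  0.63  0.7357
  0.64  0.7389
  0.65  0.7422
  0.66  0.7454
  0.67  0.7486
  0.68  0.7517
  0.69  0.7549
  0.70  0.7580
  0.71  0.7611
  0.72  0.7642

-0.2810

σ√T = 0.35 × 1.4142 = 0.4950
d₁ = [ln(225/205) + (0.035 + ½·0.35²)·2] / (σ√T) = (0.0931 + 0.1925) / 0.4950 = 0.5770 → 0.58
N(d₁) = N(0.58) = 0.7190
Δ_put = N(d₁) − 1 = 0.7190 − 1 = -0.2810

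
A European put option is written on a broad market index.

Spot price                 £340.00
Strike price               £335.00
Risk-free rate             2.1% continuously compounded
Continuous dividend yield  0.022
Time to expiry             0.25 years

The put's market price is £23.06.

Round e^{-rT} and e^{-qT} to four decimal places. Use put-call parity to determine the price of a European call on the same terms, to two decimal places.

£27.93

exp(−qT) = exp(−0.022·0.25) = 0.9945;  exp(−rT) = exp(−0.021·0.25) = 0.9948
Put-call parity: C − P = S·e^(−qT) − K·e^(−rT) = 340·0.9945 − 335·0.9948 = 338.1300 − 333.2580 = 4.8720
C = P + (C − P) = 23.06 + (4.8720) = 27.9320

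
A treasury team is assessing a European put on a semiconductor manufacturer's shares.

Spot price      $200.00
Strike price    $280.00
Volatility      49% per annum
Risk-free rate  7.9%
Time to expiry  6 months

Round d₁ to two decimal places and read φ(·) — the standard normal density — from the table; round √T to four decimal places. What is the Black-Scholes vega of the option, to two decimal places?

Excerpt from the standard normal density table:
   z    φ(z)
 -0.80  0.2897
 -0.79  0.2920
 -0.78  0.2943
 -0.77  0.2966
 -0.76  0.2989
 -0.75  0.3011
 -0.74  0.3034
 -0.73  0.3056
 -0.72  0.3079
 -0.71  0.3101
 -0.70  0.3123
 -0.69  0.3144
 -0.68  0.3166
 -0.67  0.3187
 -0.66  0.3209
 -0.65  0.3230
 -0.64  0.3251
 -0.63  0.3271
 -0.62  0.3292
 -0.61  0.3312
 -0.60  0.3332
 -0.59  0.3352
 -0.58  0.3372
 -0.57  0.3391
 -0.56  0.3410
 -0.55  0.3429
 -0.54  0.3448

σ√T = 0.49 × 0.7071 = 0.3465
d₁ = [ln(200/280) + (0.079 + 0.49²/2)·0.5] / 0.3465 = [-0.3365 + 0.0995] / 0.3465 = -0.6839 → -0.68
√T = √0.5 = 0.7071
φ(d₁) = φ(-0.68) = 0.3166
vega = S·φ(d₁)·√T = 200·0.3166·0.7071 = 44.7736

44.77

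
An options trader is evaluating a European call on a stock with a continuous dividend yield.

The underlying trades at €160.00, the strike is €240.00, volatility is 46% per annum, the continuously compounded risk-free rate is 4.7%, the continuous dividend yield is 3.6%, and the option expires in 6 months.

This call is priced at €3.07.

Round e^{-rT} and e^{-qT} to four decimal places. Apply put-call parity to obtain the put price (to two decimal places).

exp(−qT) = exp(−0.036·0.5) = 0.9822;  exp(−rT) = exp(−0.047·0.5) = 0.9768
Put-call parity: C − P = S·e^(−qT) − K·e^(−rT) = 160·0.9822 − 240·0.9768 = 157.1520 − 234.4320 = -77.2800
P = C − (C − P) = 3.07 − (-77.2800) = 80.3500

€80.35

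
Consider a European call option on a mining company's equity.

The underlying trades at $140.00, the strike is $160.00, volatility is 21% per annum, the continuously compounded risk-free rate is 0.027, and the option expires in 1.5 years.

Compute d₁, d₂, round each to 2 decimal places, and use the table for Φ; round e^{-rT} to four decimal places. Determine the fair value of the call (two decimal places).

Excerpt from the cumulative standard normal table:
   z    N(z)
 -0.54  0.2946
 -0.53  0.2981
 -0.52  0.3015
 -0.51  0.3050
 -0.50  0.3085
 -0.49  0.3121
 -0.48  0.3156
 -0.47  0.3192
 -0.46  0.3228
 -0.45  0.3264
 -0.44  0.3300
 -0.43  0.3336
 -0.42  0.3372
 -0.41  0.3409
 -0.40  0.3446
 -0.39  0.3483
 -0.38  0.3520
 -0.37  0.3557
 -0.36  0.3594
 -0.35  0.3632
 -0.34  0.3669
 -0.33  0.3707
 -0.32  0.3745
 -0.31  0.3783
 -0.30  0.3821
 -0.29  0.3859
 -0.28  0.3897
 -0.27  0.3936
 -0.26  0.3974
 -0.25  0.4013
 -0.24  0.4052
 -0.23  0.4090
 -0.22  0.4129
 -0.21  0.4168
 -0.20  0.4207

$9.31

σ√T = 0.21·√1.5 = 0.2572
d₁ = [ln(140/160) + (0.027 + 0.21²/2)·1.5] / 0.2572 = [-0.1335 + 0.0736] / 0.2572 = -0.2331 which rounds to -0.23
d₂ = d₁ − σ√T = -0.2331 − 0.2572 = -0.4903 which rounds to -0.49
e^(−rT) = e^(−0.027·1.5) = 0.9603
N(d₁) = N(-0.23) = 0.4090;  N(d₂) = N(-0.49) = 0.3121
C = 140·0.4090 − 160·0.9603·0.3121 = 57.2600 − 47.9535 = 9.3065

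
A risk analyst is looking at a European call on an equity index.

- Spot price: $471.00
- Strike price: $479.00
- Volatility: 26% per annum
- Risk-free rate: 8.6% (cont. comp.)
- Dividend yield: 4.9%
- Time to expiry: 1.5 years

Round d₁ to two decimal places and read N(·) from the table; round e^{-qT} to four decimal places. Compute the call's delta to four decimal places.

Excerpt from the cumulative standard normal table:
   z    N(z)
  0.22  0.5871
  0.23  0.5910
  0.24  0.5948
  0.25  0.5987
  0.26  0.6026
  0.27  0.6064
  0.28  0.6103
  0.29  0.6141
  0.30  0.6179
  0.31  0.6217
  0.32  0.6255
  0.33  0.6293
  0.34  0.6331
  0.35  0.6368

0.5670

T = 1.5;  σ√T = 0.3184
ln(S/K) + (r − q + σ²/2)T = ln(471/479) + (0.086 − 0.049 + 0.26²/2)·1.5 = -0.0168 + 0.1062 = 0.0894
d₁ = 0.0894 / 0.3184 = 0.2806 which rounds to 0.28
N(d₁) = N(0.28) = 0.6103
Δ_call = e^(−qT)·N(d₁) = 0.9291·0.6103 = 0.5670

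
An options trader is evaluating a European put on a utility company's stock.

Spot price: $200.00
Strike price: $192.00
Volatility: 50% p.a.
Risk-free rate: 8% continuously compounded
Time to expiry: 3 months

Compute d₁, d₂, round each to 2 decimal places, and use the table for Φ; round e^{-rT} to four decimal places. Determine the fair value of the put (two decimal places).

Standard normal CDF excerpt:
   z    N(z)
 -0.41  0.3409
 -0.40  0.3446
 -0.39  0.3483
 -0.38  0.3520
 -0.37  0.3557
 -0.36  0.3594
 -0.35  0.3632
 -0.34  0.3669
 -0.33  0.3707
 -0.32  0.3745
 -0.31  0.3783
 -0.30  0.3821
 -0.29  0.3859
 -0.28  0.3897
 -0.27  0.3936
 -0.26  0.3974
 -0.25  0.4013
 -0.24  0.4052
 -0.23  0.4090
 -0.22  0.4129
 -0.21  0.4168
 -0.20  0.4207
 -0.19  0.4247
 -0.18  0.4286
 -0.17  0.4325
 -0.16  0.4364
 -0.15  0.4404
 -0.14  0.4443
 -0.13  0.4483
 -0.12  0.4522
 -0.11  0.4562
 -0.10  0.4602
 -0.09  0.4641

σ√T = 0.5 × 0.5000 = 0.2500
d₁ = [ln(200/192) + (0.08 + 0.5²/2)·0.25] / 0.2500 = [0.0408 + 0.0513] / 0.2500 = 0.3683 ⇒ 0.37
d₂ = d₁ − σ√T = 0.3683 − 0.2500 = 0.1183 ⇒ 0.12
e^(−rT) = e^(−0.08·0.25) = 0.9802
N(−d₂) = N(-0.12) = 0.4522;  N(−d₁) = N(-0.37) = 0.3557
P = 192·0.9802·0.4522 − 200·0.3557 = 85.1033 − 71.1400 = 13.9633

$13.96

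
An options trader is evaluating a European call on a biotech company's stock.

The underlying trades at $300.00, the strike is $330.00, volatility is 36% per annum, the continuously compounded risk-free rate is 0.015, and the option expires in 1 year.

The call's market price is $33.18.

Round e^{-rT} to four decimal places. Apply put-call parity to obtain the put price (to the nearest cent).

$58.26

exp(−rT) = exp(−0.015·1) = 0.9851
Put-call parity: C − P = S − K·e^(−rT) = 300 − 330·0.9851 = 300 − 325.0830 = -25.0830
P = C − (C − P) = 33.18 − (-25.0830) = 58.2630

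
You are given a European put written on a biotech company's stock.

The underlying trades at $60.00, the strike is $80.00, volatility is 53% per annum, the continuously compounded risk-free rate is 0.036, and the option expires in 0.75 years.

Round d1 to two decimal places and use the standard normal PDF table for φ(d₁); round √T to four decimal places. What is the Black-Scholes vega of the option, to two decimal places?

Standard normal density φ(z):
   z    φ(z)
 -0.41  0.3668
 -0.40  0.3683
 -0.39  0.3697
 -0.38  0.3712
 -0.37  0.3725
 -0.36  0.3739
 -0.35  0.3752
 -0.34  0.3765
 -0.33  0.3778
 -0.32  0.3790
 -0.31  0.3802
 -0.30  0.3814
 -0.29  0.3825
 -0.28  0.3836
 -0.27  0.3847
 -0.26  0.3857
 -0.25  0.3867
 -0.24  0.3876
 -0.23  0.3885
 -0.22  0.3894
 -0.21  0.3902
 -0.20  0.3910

19.56

T = 0.75;  σ√T = 0.4590
ln(S/K) + (r + σ²/2)T = ln(60/80) + (0.036 + 0.53²/2)·0.75 = -0.2877 + 0.1323 = -0.1553
d₁ = -0.1553 / 0.4590 = -0.3384 → -0.34
√T = √0.75 = 0.8660
φ(d₁) = φ(-0.34) = 0.3765
vega = S·φ(d₁)·√T = 60·0.3765·0.8660 = 19.5629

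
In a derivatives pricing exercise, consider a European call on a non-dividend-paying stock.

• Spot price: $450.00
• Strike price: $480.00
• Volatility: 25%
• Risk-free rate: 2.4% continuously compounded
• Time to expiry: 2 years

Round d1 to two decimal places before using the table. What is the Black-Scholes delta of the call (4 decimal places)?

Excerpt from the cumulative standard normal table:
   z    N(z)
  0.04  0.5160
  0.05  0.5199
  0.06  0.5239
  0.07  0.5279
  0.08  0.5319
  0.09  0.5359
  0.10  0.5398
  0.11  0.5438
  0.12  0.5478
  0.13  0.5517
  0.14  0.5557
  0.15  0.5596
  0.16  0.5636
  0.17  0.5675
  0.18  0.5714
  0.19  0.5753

T = 2;  σ√T = 0.3536
ln(S/K) + (r + σ²/2)T = ln(450/480) + (0.024 + 0.25²/2)·2 = -0.0645 + 0.1105 = 0.0460
d₁ = 0.0460 / 0.3536 = 0.1300 ≈ 0.13
N(d₁) = N(0.13) = 0.5517
Δ_call = N(d₁) = 0.5517

0.5517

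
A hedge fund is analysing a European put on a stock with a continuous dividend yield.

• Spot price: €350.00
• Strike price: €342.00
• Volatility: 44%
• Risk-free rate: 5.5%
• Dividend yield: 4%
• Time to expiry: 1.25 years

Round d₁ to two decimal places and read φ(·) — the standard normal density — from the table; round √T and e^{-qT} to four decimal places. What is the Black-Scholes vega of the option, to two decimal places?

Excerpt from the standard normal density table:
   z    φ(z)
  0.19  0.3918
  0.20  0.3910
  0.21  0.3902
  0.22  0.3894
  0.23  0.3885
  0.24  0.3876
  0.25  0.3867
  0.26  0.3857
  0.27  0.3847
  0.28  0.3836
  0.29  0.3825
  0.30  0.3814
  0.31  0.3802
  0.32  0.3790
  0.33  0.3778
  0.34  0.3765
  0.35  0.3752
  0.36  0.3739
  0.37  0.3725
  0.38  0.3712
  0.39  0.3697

σ√T = 0.44·√1.25 = 0.4919
d₁ = [ln(350/342) + (0.055 − 0.04 + ½·0.44²)·1.25] / (σ√T) = (0.0231 + 0.1397) / 0.4919 = 0.3311 ⇒ 0.33
√T = √1.25 = 1.1180
φ(d₁) = φ(0.33) = 0.3778
exp(−qT) = exp(−0.04·1.25) = 0.9512
vega = S·exp(−qT)·φ(d₁)·√T = 350·0.9512·0.3778·1.1180 = 140.6189

140.62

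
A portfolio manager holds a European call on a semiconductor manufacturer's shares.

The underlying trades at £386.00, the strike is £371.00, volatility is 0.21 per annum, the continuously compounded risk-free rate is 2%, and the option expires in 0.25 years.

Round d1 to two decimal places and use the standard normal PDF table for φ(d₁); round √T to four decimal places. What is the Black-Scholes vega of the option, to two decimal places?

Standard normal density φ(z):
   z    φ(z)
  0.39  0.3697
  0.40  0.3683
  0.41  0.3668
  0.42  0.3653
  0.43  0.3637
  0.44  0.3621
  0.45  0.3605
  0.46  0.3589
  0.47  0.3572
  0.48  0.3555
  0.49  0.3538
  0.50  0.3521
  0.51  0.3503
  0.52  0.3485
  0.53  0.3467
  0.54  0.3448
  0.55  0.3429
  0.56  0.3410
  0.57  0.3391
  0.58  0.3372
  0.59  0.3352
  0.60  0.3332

68.61

σ√T = 0.21·√0.25 = 0.1050
ln(S/K) + (r + σ²/2)T = ln(386/371) + (0.02 + 0.21²/2)·0.25 = 0.0396 + 0.0105 = 0.0501
d₁ = 0.0501 / 0.1050 = 0.4776 which rounds to 0.48
√T = √0.25 = 0.5000
φ(d₁) = φ(0.48) = 0.3555
vega = S·φ(d₁)·√T = 386·0.3555·0.5000 = 68.6115
(Call and put vega coincide under Black-Scholes.)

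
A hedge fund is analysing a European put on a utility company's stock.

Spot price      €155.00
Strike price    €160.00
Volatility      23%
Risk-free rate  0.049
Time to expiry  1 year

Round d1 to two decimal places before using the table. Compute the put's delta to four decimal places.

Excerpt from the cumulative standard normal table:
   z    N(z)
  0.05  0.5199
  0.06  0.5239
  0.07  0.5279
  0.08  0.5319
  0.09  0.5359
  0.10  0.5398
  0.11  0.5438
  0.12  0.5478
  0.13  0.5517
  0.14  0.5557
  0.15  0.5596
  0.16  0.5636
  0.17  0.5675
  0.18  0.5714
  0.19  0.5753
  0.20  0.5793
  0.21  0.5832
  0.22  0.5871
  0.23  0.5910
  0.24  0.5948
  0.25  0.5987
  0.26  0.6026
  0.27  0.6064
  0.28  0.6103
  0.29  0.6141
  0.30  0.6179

T = 1;  σ√T = 0.2300
d₁ = [ln(155/160) + (0.049 + 0.23²/2)·1] / 0.2300 = [-0.0317 + 0.0755] / 0.2300 = 0.1900 ⇒ 0.19
N(d₁) = N(0.19) = 0.5753
Δ_put = N(d₁) − 1 = 0.5753 − 1 = -0.4247

-0.4247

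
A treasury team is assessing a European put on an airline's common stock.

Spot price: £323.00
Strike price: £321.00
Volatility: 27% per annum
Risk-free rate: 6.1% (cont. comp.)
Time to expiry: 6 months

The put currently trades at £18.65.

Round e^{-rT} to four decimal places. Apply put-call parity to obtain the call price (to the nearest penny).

£30.28

e^(−rT) = e^(−0.061·0.5) = 0.9700
Put-call parity: C − P = S − K·e^(−rT) = 323 − 321·0.9700 = 323 − 311.3700 = 11.6300
C = P + (C − P) = 18.65 + (11.6300) = 30.2800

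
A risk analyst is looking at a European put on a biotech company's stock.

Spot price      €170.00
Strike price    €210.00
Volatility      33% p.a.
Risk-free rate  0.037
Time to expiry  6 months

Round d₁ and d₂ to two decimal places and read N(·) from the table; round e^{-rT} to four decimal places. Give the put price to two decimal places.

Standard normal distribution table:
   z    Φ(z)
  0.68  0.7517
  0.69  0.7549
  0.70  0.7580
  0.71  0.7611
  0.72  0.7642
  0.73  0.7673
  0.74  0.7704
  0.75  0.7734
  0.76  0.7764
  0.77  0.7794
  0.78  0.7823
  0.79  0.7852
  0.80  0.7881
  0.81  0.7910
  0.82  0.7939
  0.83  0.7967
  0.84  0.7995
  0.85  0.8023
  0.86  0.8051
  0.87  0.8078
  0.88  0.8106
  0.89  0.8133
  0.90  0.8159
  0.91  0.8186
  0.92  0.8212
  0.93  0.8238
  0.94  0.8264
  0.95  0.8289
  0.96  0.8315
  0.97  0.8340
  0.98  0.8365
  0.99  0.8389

€40.98

T = 0.5;  σ√T = 0.2333
d₁ = [ln(170/210) + (0.037 + 0.33²/2)·0.5] / 0.2333 = [-0.2113 + 0.0457] / 0.2333 = -0.7096 ⇒ -0.71
d₂ = d₁ − σ√T = -0.7096 − 0.2333 = -0.9430 ⇒ -0.94
e^(−rT) = e^(−0.037·0.5) = 0.9817
P = 210·0.9817·N(0.94) − 170·N(0.71) = 210·0.9817·0.8264 − 170·0.7611 = 170.3681 − 129.3870 = 40.9811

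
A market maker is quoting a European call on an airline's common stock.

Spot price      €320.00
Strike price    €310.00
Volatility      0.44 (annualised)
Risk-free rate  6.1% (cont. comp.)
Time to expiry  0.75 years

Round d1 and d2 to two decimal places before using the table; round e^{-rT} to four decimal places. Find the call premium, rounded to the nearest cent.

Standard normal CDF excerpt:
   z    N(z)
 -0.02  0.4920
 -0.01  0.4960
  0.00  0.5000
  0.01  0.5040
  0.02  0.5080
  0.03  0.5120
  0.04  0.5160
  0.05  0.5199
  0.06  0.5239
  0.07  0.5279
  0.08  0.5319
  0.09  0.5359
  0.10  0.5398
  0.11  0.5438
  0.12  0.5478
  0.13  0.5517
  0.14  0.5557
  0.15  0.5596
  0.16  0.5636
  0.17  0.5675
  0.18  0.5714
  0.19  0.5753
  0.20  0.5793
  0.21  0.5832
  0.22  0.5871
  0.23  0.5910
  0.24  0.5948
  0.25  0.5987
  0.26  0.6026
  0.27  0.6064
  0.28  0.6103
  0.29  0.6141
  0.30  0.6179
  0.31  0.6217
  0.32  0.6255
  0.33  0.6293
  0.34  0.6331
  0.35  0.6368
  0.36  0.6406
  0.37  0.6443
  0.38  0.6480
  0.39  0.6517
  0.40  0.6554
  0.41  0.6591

σ√T = 0.44·√0.75 = 0.3811
d₁ = [ln(320/310) + (0.061 + 0.44²/2)·0.75] / 0.3811 = [0.0317 + 0.1183] / 0.3811 = 0.3939 ≈ 0.39
d₂ = d₁ − σ√T = 0.3939 − 0.3811 = 0.0129 ≈ 0.01
exp(−rT) = exp(−0.061·0.75) = 0.9553
N(d₁) = N(0.39) = 0.6517;  N(d₂) = N(0.01) = 0.5040
C = 320·0.6517 − 310·0.9553·0.5040 = 208.5440 − 149.2561 = 59.2879

€59.29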